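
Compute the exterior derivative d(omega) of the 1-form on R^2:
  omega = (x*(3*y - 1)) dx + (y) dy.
d(omega) = (-3*x) dx ∧ dy

For a 1-form omega = sum_i f_i dx_i, the exterior derivative is
  d(omega) = sum_{i < j} (∂f_j/∂x_i - ∂f_i/∂x_j) dx_i ∧ dx_j.
  coefficient of dx ∧ dy: ∂f_2/∂x - ∂f_1/∂y = ∂(y)/∂x - ∂(x*(3*y - 1))/∂y = -3*x
Assembling: d(omega) = (-3*x) dx ∧ dy.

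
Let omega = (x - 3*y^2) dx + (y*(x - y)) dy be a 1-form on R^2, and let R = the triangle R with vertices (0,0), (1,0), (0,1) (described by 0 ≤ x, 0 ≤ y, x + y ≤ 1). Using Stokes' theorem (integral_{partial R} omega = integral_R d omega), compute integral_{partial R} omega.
integral_(partial R) omega = 7/6

Stokes: integral_partial_R omega = integral_R d omega with d omega = (∂Q/∂x - ∂P/∂y) dx ∧ dy.
  ∂Q/∂x = y
  ∂P/∂y = -6*y
  integrand = ∂Q/∂x - ∂P/∂y = 7*y.
Integrating over R: integral_0^1 integral_0^{1-x} (7*y) dy dx = 7/6.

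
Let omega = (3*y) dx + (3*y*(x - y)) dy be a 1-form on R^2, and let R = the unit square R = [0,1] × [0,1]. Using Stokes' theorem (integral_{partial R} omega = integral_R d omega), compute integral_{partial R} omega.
integral_(partial R) omega = -3/2

Stokes: integral_partial_R omega = integral_R d omega with d omega = (∂Q/∂x - ∂P/∂y) dx ∧ dy.
  ∂Q/∂x = 3*y
  ∂P/∂y = 3
  integrand = ∂Q/∂x - ∂P/∂y = 3*y - 3.
Integrating over R: integral_0^1 integral_0^1 (3*y - 3) dx dy = -3/2.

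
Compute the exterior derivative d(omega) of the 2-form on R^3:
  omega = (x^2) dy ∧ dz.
d(omega) = (2*x) dx ∧ dy ∧ dz

For a 2-form omega = sum_{i<j} g_{ij} dx_i ∧ dx_j, the exterior derivative is
  d(omega) = sum_{i<j} d(g_{ij}) ∧ dx_i ∧ dx_j = sum_{i<j, k} (∂g_{ij}/∂x_k) dx_k ∧ dx_i ∧ dx_j.
Expand each term, using dx_k ∧ dx_i ∧ dx_j = sgn(permutation) dx_{(a)} ∧ dx_{(b)} ∧ dx_{(c)} with (a < b < c) sorted:
  d(x^2) includes (∂/∂x)(x^2) dx = (2*x) dx, which multiplied by dy ∧ dz gives (2*x) dx ∧ dy ∧ dz
Collecting like 3-forms: d(omega) = (2*x) dx ∧ dy ∧ dz.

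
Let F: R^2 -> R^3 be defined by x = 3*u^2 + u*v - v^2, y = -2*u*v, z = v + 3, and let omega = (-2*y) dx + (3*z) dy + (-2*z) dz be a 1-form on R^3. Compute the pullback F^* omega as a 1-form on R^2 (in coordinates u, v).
F^* omega = (2*v*(12*u^2 + 2*u*v - 3*v - 9)) du + (4*u^2*v - 8*u*v^2 - 6*u*v - 18*u - 2*v - 6) dv

Using F^*(f dg) = (f ∘ F) d(g ∘ F), substitute each coordinate x_i by F_i(u, v) in f_i, and replace dx_i by d F_i = (∂F_i/∂u) du + (∂F_i/∂v) dv.
  For the x component: f_1(F) = 4*u*v; d F_1 = (6*u + v) du + (u - 2*v) dv
  For the y component: f_2(F) = 3*v + 9; d F_2 = (-2*v) du + (-2*u) dv
  For the z component: f_3(F) = -2*v - 6; d F_3 = (0) du + (1) dv
Combining and collecting du, dv coefficients:
  coeff of du: 2*v*(12*u^2 + 2*u*v - 3*v - 9)
  coeff of dv: 4*u^2*v - 8*u*v^2 - 6*u*v - 18*u - 2*v - 6
F^* omega = (2*v*(12*u^2 + 2*u*v - 3*v - 9)) du + (4*u^2*v - 8*u*v^2 - 6*u*v - 18*u - 2*v - 6) dv.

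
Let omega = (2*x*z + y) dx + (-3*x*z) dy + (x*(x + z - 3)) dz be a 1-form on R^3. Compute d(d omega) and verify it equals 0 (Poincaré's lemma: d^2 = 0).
d(d omega) = 0

Step 1: d omega = sum_{i<j} (∂f_j/∂x_i - ∂f_i/∂x_j) dx_i ∧ dx_j:
  coeff of dx ∧ dy: -3*z - 1
  coeff of dx ∧ dz: z - 3
  coeff of dy ∧ dz: 3*x
Step 2: Apply d again to each 2-form coefficient. The only possible 3-form in R^3 is dx ∧ dy ∧ dz, with coefficient
  ∂(coeff of dy∧dz)/∂x - ∂(coeff of dx∧dz)/∂y + ∂(coeff of dx∧dy)/∂z
  = ∂/∂x (3*x) - ∂/∂y (z - 3) + ∂/∂z (-3*z - 1).
Each of these terms simplifies to sums of mixed partials that cancel in pairs. The result is 0 (by equality of mixed partials for smooth functions — Schwarz / Clairaut).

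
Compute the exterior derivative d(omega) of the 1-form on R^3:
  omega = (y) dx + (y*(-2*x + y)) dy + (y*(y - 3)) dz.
d(omega) = (-2*y - 1) dx ∧ dy + (2*y - 3) dy ∧ dz

For a 1-form omega = sum_i f_i dx_i, the exterior derivative is
  d(omega) = sum_{i < j} (∂f_j/∂x_i - ∂f_i/∂x_j) dx_i ∧ dx_j.
  coefficient of dx ∧ dy: ∂f_2/∂x - ∂f_1/∂y = ∂(y*(-2*x + y))/∂x - ∂(y)/∂y = -2*y - 1
  coefficient of dy ∧ dz: ∂f_3/∂y - ∂f_2/∂z = ∂(y*(y - 3))/∂y - ∂(y*(-2*x + y))/∂z = 2*y - 3
Assembling: d(omega) = (-2*y - 1) dx ∧ dy + (2*y - 3) dy ∧ dz.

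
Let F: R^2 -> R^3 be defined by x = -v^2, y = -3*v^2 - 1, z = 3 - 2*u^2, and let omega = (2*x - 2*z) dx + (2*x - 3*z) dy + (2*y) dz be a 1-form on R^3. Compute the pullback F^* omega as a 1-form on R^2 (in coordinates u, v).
F^* omega = (8*u*(3*v^2 + 1)) du + (2*v*(-22*u^2 + 8*v^2 + 33)) dv

Using F^*(f dg) = (f ∘ F) d(g ∘ F), substitute each coordinate x_i by F_i(u, v) in f_i, and replace dx_i by d F_i = (∂F_i/∂u) du + (∂F_i/∂v) dv.
  For the x component: f_1(F) = 4*u^2 - 2*v^2 - 6; d F_1 = (0) du + (-2*v) dv
  For the y component: f_2(F) = 6*u^2 - 2*v^2 - 9; d F_2 = (0) du + (-6*v) dv
  For the z component: f_3(F) = -6*v^2 - 2; d F_3 = (-4*u) du + (0) dv
Combining and collecting du, dv coefficients:
  coeff of du: 8*u*(3*v^2 + 1)
  coeff of dv: 2*v*(-22*u^2 + 8*v^2 + 33)
F^* omega = (8*u*(3*v^2 + 1)) du + (2*v*(-22*u^2 + 8*v^2 + 33)) dv.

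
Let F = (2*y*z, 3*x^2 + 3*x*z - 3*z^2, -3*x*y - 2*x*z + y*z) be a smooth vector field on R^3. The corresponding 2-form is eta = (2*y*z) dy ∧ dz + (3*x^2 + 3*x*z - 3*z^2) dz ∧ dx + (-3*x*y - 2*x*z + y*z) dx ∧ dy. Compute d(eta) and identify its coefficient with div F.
d(eta) = (-2*x + y) dx ∧ dy ∧ dz; div F = -2*x + y

For a 2-form in R^3 of the form above, applying d gives a 3-form with coefficient ∂P/∂x + ∂Q/∂y + ∂R/∂z:
  ∂P/∂x = 0
  ∂Q/∂y = 0
  ∂R/∂z = -2*x + y
Sum = -2*x + y, which is exactly div F.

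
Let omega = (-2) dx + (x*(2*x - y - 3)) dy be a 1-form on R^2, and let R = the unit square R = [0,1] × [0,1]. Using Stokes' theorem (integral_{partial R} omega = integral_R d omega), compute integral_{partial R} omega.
integral_(partial R) omega = -3/2

Stokes: integral_partial_R omega = integral_R d omega with d omega = (∂Q/∂x - ∂P/∂y) dx ∧ dy.
  ∂Q/∂x = 4*x - y - 3
  ∂P/∂y = 0
  integrand = ∂Q/∂x - ∂P/∂y = 4*x - y - 3.
Integrating over R: integral_0^1 integral_0^1 (4*x - y - 3) dx dy = -3/2.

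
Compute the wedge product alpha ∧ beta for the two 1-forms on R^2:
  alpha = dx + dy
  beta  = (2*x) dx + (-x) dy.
alpha ∧ beta = (-3*x) dx ∧ dy

Distribute the wedge, using dx_i ∧ dx_j = -dx_j ∧ dx_i and dx_i ∧ dx_i = 0. For each pair (i, j) with i < j, the coefficient of dx_i ∧ dx_j in alpha ∧ beta is (alpha_i * beta_j - alpha_j * beta_i). Collecting: alpha ∧ beta = (-3*x) dx ∧ dy.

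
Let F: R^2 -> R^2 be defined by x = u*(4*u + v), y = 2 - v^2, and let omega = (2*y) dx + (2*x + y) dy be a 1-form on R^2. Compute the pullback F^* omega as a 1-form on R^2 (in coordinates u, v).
F^* omega = (-16*u*v^2 + 32*u - 2*v^3 + 4*v) du + (-16*u^2*v - 6*u*v^2 + 4*u + 2*v^3 - 4*v) dv

Using F^*(f dg) = (f ∘ F) d(g ∘ F), substitute each coordinate x_i by F_i(u, v) in f_i, and replace dx_i by d F_i = (∂F_i/∂u) du + (∂F_i/∂v) dv.
  For the x component: f_1(F) = 4 - 2*v^2; d F_1 = (8*u + v) du + (u) dv
  For the y component: f_2(F) = 8*u^2 + 2*u*v - v^2 + 2; d F_2 = (0) du + (-2*v) dv
Combining and collecting du, dv coefficients:
  coeff of du: -16*u*v^2 + 32*u - 2*v^3 + 4*v
  coeff of dv: -16*u^2*v - 6*u*v^2 + 4*u + 2*v^3 - 4*v
F^* omega = (-16*u*v^2 + 32*u - 2*v^3 + 4*v) du + (-16*u^2*v - 6*u*v^2 + 4*u + 2*v^3 - 4*v) dv.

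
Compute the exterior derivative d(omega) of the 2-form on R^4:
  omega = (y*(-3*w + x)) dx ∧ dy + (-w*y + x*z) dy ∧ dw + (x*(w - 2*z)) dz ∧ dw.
d(omega) = (-3*y + z) dx ∧ dy ∧ dw + (-x) dy ∧ dz ∧ dw + (w - 2*z) dx ∧ dz ∧ dw

For a 2-form omega = sum_{i<j} g_{ij} dx_i ∧ dx_j, the exterior derivative is
  d(omega) = sum_{i<j} d(g_{ij}) ∧ dx_i ∧ dx_j = sum_{i<j, k} (∂g_{ij}/∂x_k) dx_k ∧ dx_i ∧ dx_j.
Expand each term, using dx_k ∧ dx_i ∧ dx_j = sgn(permutation) dx_{(a)} ∧ dx_{(b)} ∧ dx_{(c)} with (a < b < c) sorted:
  d(y*(-3*w + x)) includes (∂/∂w)(y*(-3*w + x)) dw = (-3*y) dw, which multiplied by dx ∧ dy gives (-3*y) dx ∧ dy ∧ dw
  d(-w*y + x*z) includes (∂/∂x)(-w*y + x*z) dx = (z) dx, which multiplied by dy ∧ dw gives (z) dx ∧ dy ∧ dw
  d(-w*y + x*z) includes (∂/∂z)(-w*y + x*z) dz = (x) dz, which multiplied by dy ∧ dw gives (-x) dy ∧ dz ∧ dw
  d(x*(w - 2*z)) includes (∂/∂x)(x*(w - 2*z)) dx = (w - 2*z) dx, which multiplied by dz ∧ dw gives (w - 2*z) dx ∧ dz ∧ dw
Collecting like 3-forms: d(omega) = (-3*y + z) dx ∧ dy ∧ dw + (-x) dy ∧ dz ∧ dw + (w - 2*z) dx ∧ dz ∧ dw.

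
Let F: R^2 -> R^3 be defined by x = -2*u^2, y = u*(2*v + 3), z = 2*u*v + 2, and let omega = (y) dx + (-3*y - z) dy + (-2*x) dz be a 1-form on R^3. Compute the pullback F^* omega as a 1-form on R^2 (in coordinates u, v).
F^* omega = (-12*u^2 - 16*u*v^2 - 42*u*v - 27*u - 4*v - 6) du + (2*u*(4*u^2 - 8*u*v - 9*u - 2)) dv

Using F^*(f dg) = (f ∘ F) d(g ∘ F), substitute each coordinate x_i by F_i(u, v) in f_i, and replace dx_i by d F_i = (∂F_i/∂u) du + (∂F_i/∂v) dv.
  For the x component: f_1(F) = u*(2*v + 3); d F_1 = (-4*u) du + (0) dv
  For the y component: f_2(F) = -8*u*v - 9*u - 2; d F_2 = (2*v + 3) du + (2*u) dv
  For the z component: f_3(F) = 4*u^2; d F_3 = (2*v) du + (2*u) dv
Combining and collecting du, dv coefficients:
  coeff of du: -12*u^2 - 16*u*v^2 - 42*u*v - 27*u - 4*v - 6
  coeff of dv: 2*u*(4*u^2 - 8*u*v - 9*u - 2)
F^* omega = (-12*u^2 - 16*u*v^2 - 42*u*v - 27*u - 4*v - 6) du + (2*u*(4*u^2 - 8*u*v - 9*u - 2)) dv.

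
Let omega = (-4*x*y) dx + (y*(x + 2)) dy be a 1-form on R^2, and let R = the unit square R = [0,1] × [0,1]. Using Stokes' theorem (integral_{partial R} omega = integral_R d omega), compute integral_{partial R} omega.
integral_(partial R) omega = 5/2

Stokes: integral_partial_R omega = integral_R d omega with d omega = (∂Q/∂x - ∂P/∂y) dx ∧ dy.
  ∂Q/∂x = y
  ∂P/∂y = -4*x
  integrand = ∂Q/∂x - ∂P/∂y = 4*x + y.
Integrating over R: integral_0^1 integral_0^1 (4*x + y) dx dy = 5/2.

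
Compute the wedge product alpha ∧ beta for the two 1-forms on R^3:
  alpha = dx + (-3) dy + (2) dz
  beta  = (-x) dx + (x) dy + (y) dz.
alpha ∧ beta = (-2*x) dx ∧ dy + (2*x + y) dx ∧ dz + (-2*x - 3*y) dy ∧ dz

Distribute the wedge, using dx_i ∧ dx_j = -dx_j ∧ dx_i and dx_i ∧ dx_i = 0. For each pair (i, j) with i < j, the coefficient of dx_i ∧ dx_j in alpha ∧ beta is (alpha_i * beta_j - alpha_j * beta_i). Collecting: alpha ∧ beta = (-2*x) dx ∧ dy + (2*x + y) dx ∧ dz + (-2*x - 3*y) dy ∧ dz.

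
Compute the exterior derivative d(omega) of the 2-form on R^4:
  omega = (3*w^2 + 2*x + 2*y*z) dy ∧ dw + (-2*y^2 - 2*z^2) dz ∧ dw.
d(omega) = (2) dx ∧ dy ∧ dw + (-6*y) dy ∧ dz ∧ dw

For a 2-form omega = sum_{i<j} g_{ij} dx_i ∧ dx_j, the exterior derivative is
  d(omega) = sum_{i<j} d(g_{ij}) ∧ dx_i ∧ dx_j = sum_{i<j, k} (∂g_{ij}/∂x_k) dx_k ∧ dx_i ∧ dx_j.
Expand each term, using dx_k ∧ dx_i ∧ dx_j = sgn(permutation) dx_{(a)} ∧ dx_{(b)} ∧ dx_{(c)} with (a < b < c) sorted:
  d(3*w^2 + 2*x + 2*y*z) includes (∂/∂x)(3*w^2 + 2*x + 2*y*z) dx = (2) dx, which multiplied by dy ∧ dw gives (2) dx ∧ dy ∧ dw
  d(3*w^2 + 2*x + 2*y*z) includes (∂/∂z)(3*w^2 + 2*x + 2*y*z) dz = (2*y) dz, which multiplied by dy ∧ dw gives (-2*y) dy ∧ dz ∧ dw
  d(-2*y^2 - 2*z^2) includes (∂/∂y)(-2*y^2 - 2*z^2) dy = (-4*y) dy, which multiplied by dz ∧ dw gives (-4*y) dy ∧ dz ∧ dw
Collecting like 3-forms: d(omega) = (2) dx ∧ dy ∧ dw + (-6*y) dy ∧ dz ∧ dw.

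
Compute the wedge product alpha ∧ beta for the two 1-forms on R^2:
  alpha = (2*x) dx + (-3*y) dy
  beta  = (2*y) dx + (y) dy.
alpha ∧ beta = (2*y*(x + 3*y)) dx ∧ dy

Distribute the wedge, using dx_i ∧ dx_j = -dx_j ∧ dx_i and dx_i ∧ dx_i = 0. For each pair (i, j) with i < j, the coefficient of dx_i ∧ dx_j in alpha ∧ beta is (alpha_i * beta_j - alpha_j * beta_i). Collecting: alpha ∧ beta = (2*y*(x + 3*y)) dx ∧ dy.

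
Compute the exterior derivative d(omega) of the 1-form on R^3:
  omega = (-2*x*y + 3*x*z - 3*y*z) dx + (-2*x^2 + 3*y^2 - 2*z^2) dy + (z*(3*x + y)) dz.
d(omega) = (-2*x + 3*z) dx ∧ dy + (-3*x + 3*y + 3*z) dx ∧ dz + (5*z) dy ∧ dz

For a 1-form omega = sum_i f_i dx_i, the exterior derivative is
  d(omega) = sum_{i < j} (∂f_j/∂x_i - ∂f_i/∂x_j) dx_i ∧ dx_j.
  coefficient of dx ∧ dy: ∂f_2/∂x - ∂f_1/∂y = ∂(-2*x^2 + 3*y^2 - 2*z^2)/∂x - ∂(-2*x*y + 3*x*z - 3*y*z)/∂y = -2*x + 3*z
  coefficient of dx ∧ dz: ∂f_3/∂x - ∂f_1/∂z = ∂(z*(3*x + y))/∂x - ∂(-2*x*y + 3*x*z - 3*y*z)/∂z = -3*x + 3*y + 3*z
  coefficient of dy ∧ dz: ∂f_3/∂y - ∂f_2/∂z = ∂(z*(3*x + y))/∂y - ∂(-2*x^2 + 3*y^2 - 2*z^2)/∂z = 5*z
Assembling: d(omega) = (-2*x + 3*z) dx ∧ dy + (-3*x + 3*y + 3*z) dx ∧ dz + (5*z) dy ∧ dz.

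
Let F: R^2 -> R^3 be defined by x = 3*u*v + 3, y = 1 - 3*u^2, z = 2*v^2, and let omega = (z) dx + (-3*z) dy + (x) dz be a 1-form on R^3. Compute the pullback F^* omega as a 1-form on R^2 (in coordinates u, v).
F^* omega = (6*v^2*(6*u + v)) du + (6*v*(3*u*v + 2)) dv

Using F^*(f dg) = (f ∘ F) d(g ∘ F), substitute each coordinate x_i by F_i(u, v) in f_i, and replace dx_i by d F_i = (∂F_i/∂u) du + (∂F_i/∂v) dv.
  For the x component: f_1(F) = 2*v^2; d F_1 = (3*v) du + (3*u) dv
  For the y component: f_2(F) = -6*v^2; d F_2 = (-6*u) du + (0) dv
  For the z component: f_3(F) = 3*u*v + 3; d F_3 = (0) du + (4*v) dv
Combining and collecting du, dv coefficients:
  coeff of du: 6*v^2*(6*u + v)
  coeff of dv: 6*v*(3*u*v + 2)
F^* omega = (6*v^2*(6*u + v)) du + (6*v*(3*u*v + 2)) dv.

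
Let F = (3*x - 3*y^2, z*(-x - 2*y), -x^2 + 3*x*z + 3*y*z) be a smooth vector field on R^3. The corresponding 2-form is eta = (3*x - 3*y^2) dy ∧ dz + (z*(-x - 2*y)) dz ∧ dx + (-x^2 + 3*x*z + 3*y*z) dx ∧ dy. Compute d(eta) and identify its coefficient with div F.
d(eta) = (3*x + 3*y - 2*z + 3) dx ∧ dy ∧ dz; div F = 3*x + 3*y - 2*z + 3

For a 2-form in R^3 of the form above, applying d gives a 3-form with coefficient ∂P/∂x + ∂Q/∂y + ∂R/∂z:
  ∂P/∂x = 3
  ∂Q/∂y = -2*z
  ∂R/∂z = 3*x + 3*y
Sum = 3*x + 3*y - 2*z + 3, which is exactly div F.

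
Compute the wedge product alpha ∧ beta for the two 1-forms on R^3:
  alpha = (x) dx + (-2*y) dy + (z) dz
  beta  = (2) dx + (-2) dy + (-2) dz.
alpha ∧ beta = (-2*x + 4*y) dx ∧ dy + (-2*x - 2*z) dx ∧ dz + (4*y + 2*z) dy ∧ dz

Distribute the wedge, using dx_i ∧ dx_j = -dx_j ∧ dx_i and dx_i ∧ dx_i = 0. For each pair (i, j) with i < j, the coefficient of dx_i ∧ dx_j in alpha ∧ beta is (alpha_i * beta_j - alpha_j * beta_i). Collecting: alpha ∧ beta = (-2*x + 4*y) dx ∧ dy + (-2*x - 2*z) dx ∧ dz + (4*y + 2*z) dy ∧ dz.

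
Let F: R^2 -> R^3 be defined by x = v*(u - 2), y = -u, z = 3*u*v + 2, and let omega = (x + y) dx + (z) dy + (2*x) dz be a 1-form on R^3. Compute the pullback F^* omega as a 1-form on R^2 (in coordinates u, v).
F^* omega = (7*u*v^2 - 4*u*v - 14*v^2 - 2) du + (7*u^2*v - u^2 - 16*u*v + 2*u + 4*v) dv

Using F^*(f dg) = (f ∘ F) d(g ∘ F), substitute each coordinate x_i by F_i(u, v) in f_i, and replace dx_i by d F_i = (∂F_i/∂u) du + (∂F_i/∂v) dv.
  For the x component: f_1(F) = u*v - u - 2*v; d F_1 = (v) du + (u - 2) dv
  For the y component: f_2(F) = 3*u*v + 2; d F_2 = (-1) du + (0) dv
  For the z component: f_3(F) = 2*v*(u - 2); d F_3 = (3*v) du + (3*u) dv
Combining and collecting du, dv coefficients:
  coeff of du: 7*u*v^2 - 4*u*v - 14*v^2 - 2
  coeff of dv: 7*u^2*v - u^2 - 16*u*v + 2*u + 4*v
F^* omega = (7*u*v^2 - 4*u*v - 14*v^2 - 2) du + (7*u^2*v - u^2 - 16*u*v + 2*u + 4*v) dv.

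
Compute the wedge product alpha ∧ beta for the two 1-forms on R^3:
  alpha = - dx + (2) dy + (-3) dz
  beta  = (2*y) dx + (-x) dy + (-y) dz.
alpha ∧ beta = (x - 4*y) dx ∧ dy + (7*y) dx ∧ dz + (-3*x - 2*y) dy ∧ dz

Distribute the wedge, using dx_i ∧ dx_j = -dx_j ∧ dx_i and dx_i ∧ dx_i = 0. For each pair (i, j) with i < j, the coefficient of dx_i ∧ dx_j in alpha ∧ beta is (alpha_i * beta_j - alpha_j * beta_i). Collecting: alpha ∧ beta = (x - 4*y) dx ∧ dy + (7*y) dx ∧ dz + (-3*x - 2*y) dy ∧ dz.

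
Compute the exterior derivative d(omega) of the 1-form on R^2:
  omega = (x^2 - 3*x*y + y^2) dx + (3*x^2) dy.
d(omega) = (9*x - 2*y) dx ∧ dy

For a 1-form omega = sum_i f_i dx_i, the exterior derivative is
  d(omega) = sum_{i < j} (∂f_j/∂x_i - ∂f_i/∂x_j) dx_i ∧ dx_j.
  coefficient of dx ∧ dy: ∂f_2/∂x - ∂f_1/∂y = ∂(3*x^2)/∂x - ∂(x^2 - 3*x*y + y^2)/∂y = 9*x - 2*y
Assembling: d(omega) = (9*x - 2*y) dx ∧ dy.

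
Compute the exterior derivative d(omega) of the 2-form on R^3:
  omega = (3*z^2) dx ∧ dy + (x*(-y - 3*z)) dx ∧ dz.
d(omega) = (x + 6*z) dx ∧ dy ∧ dz

For a 2-form omega = sum_{i<j} g_{ij} dx_i ∧ dx_j, the exterior derivative is
  d(omega) = sum_{i<j} d(g_{ij}) ∧ dx_i ∧ dx_j = sum_{i<j, k} (∂g_{ij}/∂x_k) dx_k ∧ dx_i ∧ dx_j.
Expand each term, using dx_k ∧ dx_i ∧ dx_j = sgn(permutation) dx_{(a)} ∧ dx_{(b)} ∧ dx_{(c)} with (a < b < c) sorted:
  d(3*z^2) includes (∂/∂z)(3*z^2) dz = (6*z) dz, which multiplied by dx ∧ dy gives (6*z) dx ∧ dy ∧ dz
  d(x*(-y - 3*z)) includes (∂/∂y)(x*(-y - 3*z)) dy = (-x) dy, which multiplied by dx ∧ dz gives (x) dx ∧ dy ∧ dz
Collecting like 3-forms: d(omega) = (x + 6*z) dx ∧ dy ∧ dz.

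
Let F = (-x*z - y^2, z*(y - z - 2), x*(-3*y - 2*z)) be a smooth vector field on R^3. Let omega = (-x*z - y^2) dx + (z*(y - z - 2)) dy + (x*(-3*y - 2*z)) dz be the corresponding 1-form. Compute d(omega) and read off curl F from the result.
d(omega) = (-3*x - y + 2*z + 2) dy ∧ dz + (-x + 3*y + 2*z) dz ∧ dx + (2*y) dx ∧ dy; curl F = (-3*x - y + 2*z + 2, -x + 3*y + 2*z, 2*y)

d omega = sum_{i<j} (∂f_j/∂x_i - ∂f_i/∂x_j) dx_i ∧ dx_j. Under the identification (dy ∧ dz, dz ∧ dx, dx ∧ dy) ↔ (e_x, e_y, e_z), the coefficients are exactly the components of curl F. Compute:
  ∂R/∂y - ∂Q/∂z = (-3*x) - (y - 2*z - 2) = -3*x - y + 2*z + 2
  ∂P/∂z - ∂R/∂x = (-x) - (-3*y - 2*z) = -x + 3*y + 2*z
  ∂Q/∂x - ∂P/∂y = (0) - (-2*y) = 2*y.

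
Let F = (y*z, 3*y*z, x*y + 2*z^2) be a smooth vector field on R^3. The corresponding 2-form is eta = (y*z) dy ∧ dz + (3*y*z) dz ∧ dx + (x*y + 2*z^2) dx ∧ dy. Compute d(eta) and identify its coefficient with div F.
d(eta) = (7*z) dx ∧ dy ∧ dz; div F = 7*z

For a 2-form in R^3 of the form above, applying d gives a 3-form with coefficient ∂P/∂x + ∂Q/∂y + ∂R/∂z:
  ∂P/∂x = 0
  ∂Q/∂y = 3*z
  ∂R/∂z = 4*z
Sum = 7*z, which is exactly div F.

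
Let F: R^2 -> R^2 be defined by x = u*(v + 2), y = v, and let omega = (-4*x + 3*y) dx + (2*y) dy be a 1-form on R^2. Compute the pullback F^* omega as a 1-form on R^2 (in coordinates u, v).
F^* omega = (-4*u*v^2 - 16*u*v - 16*u + 3*v^2 + 6*v) du + (-4*u^2*v - 8*u^2 + 3*u*v + 2*v) dv

Using F^*(f dg) = (f ∘ F) d(g ∘ F), substitute each coordinate x_i by F_i(u, v) in f_i, and replace dx_i by d F_i = (∂F_i/∂u) du + (∂F_i/∂v) dv.
  For the x component: f_1(F) = -4*u*v - 8*u + 3*v; d F_1 = (v + 2) du + (u) dv
  For the y component: f_2(F) = 2*v; d F_2 = (0) du + (1) dv
Combining and collecting du, dv coefficients:
  coeff of du: -4*u*v^2 - 16*u*v - 16*u + 3*v^2 + 6*v
  coeff of dv: -4*u^2*v - 8*u^2 + 3*u*v + 2*v
F^* omega = (-4*u*v^2 - 16*u*v - 16*u + 3*v^2 + 6*v) du + (-4*u^2*v - 8*u^2 + 3*u*v + 2*v) dv.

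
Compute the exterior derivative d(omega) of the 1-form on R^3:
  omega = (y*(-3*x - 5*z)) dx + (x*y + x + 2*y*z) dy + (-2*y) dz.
d(omega) = (3*x + y + 5*z + 1) dx ∧ dy + (5*y) dx ∧ dz + (-2*y - 2) dy ∧ dz

For a 1-form omega = sum_i f_i dx_i, the exterior derivative is
  d(omega) = sum_{i < j} (∂f_j/∂x_i - ∂f_i/∂x_j) dx_i ∧ dx_j.
  coefficient of dx ∧ dy: ∂f_2/∂x - ∂f_1/∂y = ∂(x*y + x + 2*y*z)/∂x - ∂(y*(-3*x - 5*z))/∂y = 3*x + y + 5*z + 1
  coefficient of dx ∧ dz: ∂f_3/∂x - ∂f_1/∂z = ∂(-2*y)/∂x - ∂(y*(-3*x - 5*z))/∂z = 5*y
  coefficient of dy ∧ dz: ∂f_3/∂y - ∂f_2/∂z = ∂(-2*y)/∂y - ∂(x*y + x + 2*y*z)/∂z = -2*y - 2
Assembling: d(omega) = (3*x + y + 5*z + 1) dx ∧ dy + (5*y) dx ∧ dz + (-2*y - 2) dy ∧ dz.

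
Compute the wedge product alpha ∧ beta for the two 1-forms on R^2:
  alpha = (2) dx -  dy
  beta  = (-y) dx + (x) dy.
alpha ∧ beta = (2*x - y) dx ∧ dy

Distribute the wedge, using dx_i ∧ dx_j = -dx_j ∧ dx_i and dx_i ∧ dx_i = 0. For each pair (i, j) with i < j, the coefficient of dx_i ∧ dx_j in alpha ∧ beta is (alpha_i * beta_j - alpha_j * beta_i). Collecting: alpha ∧ beta = (2*x - y) dx ∧ dy.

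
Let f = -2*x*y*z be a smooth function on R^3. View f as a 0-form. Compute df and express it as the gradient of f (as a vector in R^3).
df = (-2*y*z) dx + (-2*x*z) dy + (-2*x*y) dz; grad f = (-2*y*z, -2*x*z, -2*x*y)

For a 0-form f, d f = (∂f/∂x) dx + (∂f/∂y) dy + (∂f/∂z) dz. The components of the vector representation are exactly the entries of grad f in Cartesian coordinates:
  ∂f/∂x = -2*y*z
  ∂f/∂y = -2*x*z
  ∂f/∂z = -2*x*y.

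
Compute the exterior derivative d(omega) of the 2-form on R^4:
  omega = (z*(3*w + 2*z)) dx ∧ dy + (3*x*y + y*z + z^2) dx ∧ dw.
d(omega) = (3*w + 4*z) dx ∧ dy ∧ dz + (-3*x + 2*z) dx ∧ dy ∧ dw + (-y - 2*z) dx ∧ dz ∧ dw

For a 2-form omega = sum_{i<j} g_{ij} dx_i ∧ dx_j, the exterior derivative is
  d(omega) = sum_{i<j} d(g_{ij}) ∧ dx_i ∧ dx_j = sum_{i<j, k} (∂g_{ij}/∂x_k) dx_k ∧ dx_i ∧ dx_j.
Expand each term, using dx_k ∧ dx_i ∧ dx_j = sgn(permutation) dx_{(a)} ∧ dx_{(b)} ∧ dx_{(c)} with (a < b < c) sorted:
  d(z*(3*w + 2*z)) includes (∂/∂z)(z*(3*w + 2*z)) dz = (3*w + 4*z) dz, which multiplied by dx ∧ dy gives (3*w + 4*z) dx ∧ dy ∧ dz
  d(z*(3*w + 2*z)) includes (∂/∂w)(z*(3*w + 2*z)) dw = (3*z) dw, which multiplied by dx ∧ dy gives (3*z) dx ∧ dy ∧ dw
  d(3*x*y + y*z + z^2) includes (∂/∂y)(3*x*y + y*z + z^2) dy = (3*x + z) dy, which multiplied by dx ∧ dw gives (-3*x - z) dx ∧ dy ∧ dw
  d(3*x*y + y*z + z^2) includes (∂/∂z)(3*x*y + y*z + z^2) dz = (y + 2*z) dz, which multiplied by dx ∧ dw gives (-y - 2*z) dx ∧ dz ∧ dw
Collecting like 3-forms: d(omega) = (3*w + 4*z) dx ∧ dy ∧ dz + (-3*x + 2*z) dx ∧ dy ∧ dw + (-y - 2*z) dx ∧ dz ∧ dw.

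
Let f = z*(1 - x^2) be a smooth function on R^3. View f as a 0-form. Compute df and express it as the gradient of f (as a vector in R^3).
df = (-2*x*z) dx + (0) dy + (1 - x^2) dz; grad f = (-2*x*z, 0, 1 - x^2)

For a 0-form f, d f = (∂f/∂x) dx + (∂f/∂y) dy + (∂f/∂z) dz. The components of the vector representation are exactly the entries of grad f in Cartesian coordinates:
  ∂f/∂x = -2*x*z
  ∂f/∂y = 0
  ∂f/∂z = 1 - x^2.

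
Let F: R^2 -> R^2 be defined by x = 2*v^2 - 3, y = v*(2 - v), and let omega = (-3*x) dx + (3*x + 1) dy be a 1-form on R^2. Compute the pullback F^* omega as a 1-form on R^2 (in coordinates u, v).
F^* omega = (-36*v^3 + 12*v^2 + 52*v - 16) dv

Using F^*(f dg) = (f ∘ F) d(g ∘ F), substitute each coordinate x_i by F_i(u, v) in f_i, and replace dx_i by d F_i = (∂F_i/∂u) du + (∂F_i/∂v) dv.
  For the x component: f_1(F) = 9 - 6*v^2; d F_1 = (0) du + (4*v) dv
  For the y component: f_2(F) = 6*v^2 - 8; d F_2 = (0) du + (2 - 2*v) dv
Combining and collecting du, dv coefficients:
  coeff of du: 0
  coeff of dv: -36*v^3 + 12*v^2 + 52*v - 16
F^* omega = (-36*v^3 + 12*v^2 + 52*v - 16) dv.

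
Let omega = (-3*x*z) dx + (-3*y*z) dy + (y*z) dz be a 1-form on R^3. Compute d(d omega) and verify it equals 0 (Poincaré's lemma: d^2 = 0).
d(d omega) = 0

Step 1: d omega = sum_{i<j} (∂f_j/∂x_i - ∂f_i/∂x_j) dx_i ∧ dx_j:
  coeff of dx ∧ dy: 0
  coeff of dx ∧ dz: 3*x
  coeff of dy ∧ dz: 3*y + z
Step 2: Apply d again to each 2-form coefficient. The only possible 3-form in R^3 is dx ∧ dy ∧ dz, with coefficient
  ∂(coeff of dy∧dz)/∂x - ∂(coeff of dx∧dz)/∂y + ∂(coeff of dx∧dy)/∂z
  = ∂/∂x (3*y + z) - ∂/∂y (3*x) + ∂/∂z (0).
Each of these terms simplifies to sums of mixed partials that cancel in pairs. The result is 0 (by equality of mixed partials for smooth functions — Schwarz / Clairaut).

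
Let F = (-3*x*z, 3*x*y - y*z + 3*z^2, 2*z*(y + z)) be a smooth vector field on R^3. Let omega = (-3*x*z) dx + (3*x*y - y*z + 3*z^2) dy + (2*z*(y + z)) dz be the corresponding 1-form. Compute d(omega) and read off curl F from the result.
d(omega) = (y - 4*z) dy ∧ dz + (-3*x) dz ∧ dx + (3*y) dx ∧ dy; curl F = (y - 4*z, -3*x, 3*y)

d omega = sum_{i<j} (∂f_j/∂x_i - ∂f_i/∂x_j) dx_i ∧ dx_j. Under the identification (dy ∧ dz, dz ∧ dx, dx ∧ dy) ↔ (e_x, e_y, e_z), the coefficients are exactly the components of curl F. Compute:
  ∂R/∂y - ∂Q/∂z = (2*z) - (-y + 6*z) = y - 4*z
  ∂P/∂z - ∂R/∂x = (-3*x) - (0) = -3*x
  ∂Q/∂x - ∂P/∂y = (3*y) - (0) = 3*y.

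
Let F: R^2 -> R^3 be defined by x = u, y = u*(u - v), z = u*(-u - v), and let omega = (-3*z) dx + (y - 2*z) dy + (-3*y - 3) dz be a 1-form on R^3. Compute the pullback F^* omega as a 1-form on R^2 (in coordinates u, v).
F^* omega = (12*u^3 - 4*u^2*v + 3*u^2 - 4*u*v^2 + 3*u*v + 6*u + 3*v) du + (u*(-4*u*v + 3)) dv

Using F^*(f dg) = (f ∘ F) d(g ∘ F), substitute each coordinate x_i by F_i(u, v) in f_i, and replace dx_i by d F_i = (∂F_i/∂u) du + (∂F_i/∂v) dv.
  For the x component: f_1(F) = 3*u*(u + v); d F_1 = (1) du + (0) dv
  For the y component: f_2(F) = u*(3*u + v); d F_2 = (2*u - v) du + (-u) dv
  For the z component: f_3(F) = -3*u^2 + 3*u*v - 3; d F_3 = (-2*u - v) du + (-u) dv
Combining and collecting du, dv coefficients:
  coeff of du: 12*u^3 - 4*u^2*v + 3*u^2 - 4*u*v^2 + 3*u*v + 6*u + 3*v
  coeff of dv: u*(-4*u*v + 3)
F^* omega = (12*u^3 - 4*u^2*v + 3*u^2 - 4*u*v^2 + 3*u*v + 6*u + 3*v) du + (u*(-4*u*v + 3)) dv.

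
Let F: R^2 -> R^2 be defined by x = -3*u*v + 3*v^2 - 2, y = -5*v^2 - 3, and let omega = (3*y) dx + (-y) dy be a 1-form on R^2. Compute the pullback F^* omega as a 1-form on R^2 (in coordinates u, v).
F^* omega = (45*v^3 + 27*v) du + (45*u*v^2 + 27*u - 140*v^3 - 84*v) dv

Using F^*(f dg) = (f ∘ F) d(g ∘ F), substitute each coordinate x_i by F_i(u, v) in f_i, and replace dx_i by d F_i = (∂F_i/∂u) du + (∂F_i/∂v) dv.
  For the x component: f_1(F) = -15*v^2 - 9; d F_1 = (-3*v) du + (-3*u + 6*v) dv
  For the y component: f_2(F) = 5*v^2 + 3; d F_2 = (0) du + (-10*v) dv
Combining and collecting du, dv coefficients:
  coeff of du: 45*v^3 + 27*v
  coeff of dv: 45*u*v^2 + 27*u - 140*v^3 - 84*v
F^* omega = (45*v^3 + 27*v) du + (45*u*v^2 + 27*u - 140*v^3 - 84*v) dv.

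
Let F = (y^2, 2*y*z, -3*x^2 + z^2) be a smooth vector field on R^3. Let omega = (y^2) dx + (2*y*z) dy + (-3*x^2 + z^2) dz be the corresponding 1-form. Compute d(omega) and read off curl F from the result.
d(omega) = (-2*y) dy ∧ dz + (6*x) dz ∧ dx + (-2*y) dx ∧ dy; curl F = (-2*y, 6*x, -2*y)

d omega = sum_{i<j} (∂f_j/∂x_i - ∂f_i/∂x_j) dx_i ∧ dx_j. Under the identification (dy ∧ dz, dz ∧ dx, dx ∧ dy) ↔ (e_x, e_y, e_z), the coefficients are exactly the components of curl F. Compute:
  ∂R/∂y - ∂Q/∂z = (0) - (2*y) = -2*y
  ∂P/∂z - ∂R/∂x = (0) - (-6*x) = 6*x
  ∂Q/∂x - ∂P/∂y = (0) - (2*y) = -2*y.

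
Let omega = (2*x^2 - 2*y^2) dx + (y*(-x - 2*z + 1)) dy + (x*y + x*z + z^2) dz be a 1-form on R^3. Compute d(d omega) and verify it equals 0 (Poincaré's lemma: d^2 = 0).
d(d omega) = 0

Step 1: d omega = sum_{i<j} (∂f_j/∂x_i - ∂f_i/∂x_j) dx_i ∧ dx_j:
  coeff of dx ∧ dy: 3*y
  coeff of dx ∧ dz: y + z
  coeff of dy ∧ dz: x + 2*y
Step 2: Apply d again to each 2-form coefficient. The only possible 3-form in R^3 is dx ∧ dy ∧ dz, with coefficient
  ∂(coeff of dy∧dz)/∂x - ∂(coeff of dx∧dz)/∂y + ∂(coeff of dx∧dy)/∂z
  = ∂/∂x (x + 2*y) - ∂/∂y (y + z) + ∂/∂z (3*y).
Each of these terms simplifies to sums of mixed partials that cancel in pairs. The result is 0 (by equality of mixed partials for smooth functions — Schwarz / Clairaut).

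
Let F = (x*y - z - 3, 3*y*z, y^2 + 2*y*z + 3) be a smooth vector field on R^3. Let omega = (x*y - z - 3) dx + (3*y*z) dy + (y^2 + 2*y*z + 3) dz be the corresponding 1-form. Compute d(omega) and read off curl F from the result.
d(omega) = (-y + 2*z) dy ∧ dz + (-1) dz ∧ dx + (-x) dx ∧ dy; curl F = (-y + 2*z, -1, -x)

d omega = sum_{i<j} (∂f_j/∂x_i - ∂f_i/∂x_j) dx_i ∧ dx_j. Under the identification (dy ∧ dz, dz ∧ dx, dx ∧ dy) ↔ (e_x, e_y, e_z), the coefficients are exactly the components of curl F. Compute:
  ∂R/∂y - ∂Q/∂z = (2*y + 2*z) - (3*y) = -y + 2*z
  ∂P/∂z - ∂R/∂x = (-1) - (0) = -1
  ∂Q/∂x - ∂P/∂y = (0) - (x) = -x.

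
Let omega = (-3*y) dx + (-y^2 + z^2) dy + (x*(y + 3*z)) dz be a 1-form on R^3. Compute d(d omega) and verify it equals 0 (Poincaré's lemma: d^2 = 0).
d(d omega) = 0

Step 1: d omega = sum_{i<j} (∂f_j/∂x_i - ∂f_i/∂x_j) dx_i ∧ dx_j:
  coeff of dx ∧ dy: 3
  coeff of dx ∧ dz: y + 3*z
  coeff of dy ∧ dz: x - 2*z
Step 2: Apply d again to each 2-form coefficient. The only possible 3-form in R^3 is dx ∧ dy ∧ dz, with coefficient
  ∂(coeff of dy∧dz)/∂x - ∂(coeff of dx∧dz)/∂y + ∂(coeff of dx∧dy)/∂z
  = ∂/∂x (x - 2*z) - ∂/∂y (y + 3*z) + ∂/∂z (3).
Each of these terms simplifies to sums of mixed partials that cancel in pairs. The result is 0 (by equality of mixed partials for smooth functions — Schwarz / Clairaut).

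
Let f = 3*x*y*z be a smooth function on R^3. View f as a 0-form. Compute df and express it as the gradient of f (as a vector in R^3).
df = (3*y*z) dx + (3*x*z) dy + (3*x*y) dz; grad f = (3*y*z, 3*x*z, 3*x*y)

For a 0-form f, d f = (∂f/∂x) dx + (∂f/∂y) dy + (∂f/∂z) dz. The components of the vector representation are exactly the entries of grad f in Cartesian coordinates:
  ∂f/∂x = 3*y*z
  ∂f/∂y = 3*x*z
  ∂f/∂z = 3*x*y.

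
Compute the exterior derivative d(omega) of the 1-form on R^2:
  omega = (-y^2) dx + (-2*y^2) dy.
d(omega) = (2*y) dx ∧ dy

For a 1-form omega = sum_i f_i dx_i, the exterior derivative is
  d(omega) = sum_{i < j} (∂f_j/∂x_i - ∂f_i/∂x_j) dx_i ∧ dx_j.
  coefficient of dx ∧ dy: ∂f_2/∂x - ∂f_1/∂y = ∂(-2*y^2)/∂x - ∂(-y^2)/∂y = 2*y
Assembling: d(omega) = (2*y) dx ∧ dy.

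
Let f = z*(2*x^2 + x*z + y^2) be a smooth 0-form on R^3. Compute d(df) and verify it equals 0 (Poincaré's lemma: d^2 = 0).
d(df) = 0

Step 1: df = sum_i (∂f/∂x_i) dx_i = (z*(4*x + z)) dx + (2*y*z) dy + (2*x^2 + 2*x*z + y^2) dz.
Step 2: Apply d again. Using the 1-form formula, the coefficient of dx ∧ dy in d(df) is ∂^2 f/∂x ∂y - ∂^2 f/∂y ∂x = (0) - (0) = 0 (equality of mixed partials for smooth f).
Similarly for dx ∧ dz and dy ∧ dz — all coefficients vanish. So d(df) = 0.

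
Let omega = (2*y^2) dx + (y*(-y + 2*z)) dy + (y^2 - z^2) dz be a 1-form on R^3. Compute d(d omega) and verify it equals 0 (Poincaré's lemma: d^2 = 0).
d(d omega) = 0

Step 1: d omega = sum_{i<j} (∂f_j/∂x_i - ∂f_i/∂x_j) dx_i ∧ dx_j:
  coeff of dx ∧ dy: -4*y
  coeff of dx ∧ dz: 0
  coeff of dy ∧ dz: 0
Step 2: Apply d again to each 2-form coefficient. The only possible 3-form in R^3 is dx ∧ dy ∧ dz, with coefficient
  ∂(coeff of dy∧dz)/∂x - ∂(coeff of dx∧dz)/∂y + ∂(coeff of dx∧dy)/∂z
  = ∂/∂x (0) - ∂/∂y (0) + ∂/∂z (-4*y).
Each of these terms simplifies to sums of mixed partials that cancel in pairs. The result is 0 (by equality of mixed partials for smooth functions — Schwarz / Clairaut).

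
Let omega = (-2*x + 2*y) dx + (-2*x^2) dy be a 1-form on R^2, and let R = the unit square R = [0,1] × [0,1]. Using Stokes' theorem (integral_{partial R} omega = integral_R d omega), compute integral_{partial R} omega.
integral_(partial R) omega = -4

Stokes: integral_partial_R omega = integral_R d omega with d omega = (∂Q/∂x - ∂P/∂y) dx ∧ dy.
  ∂Q/∂x = -4*x
  ∂P/∂y = 2
  integrand = ∂Q/∂x - ∂P/∂y = -4*x - 2.
Integrating over R: integral_0^1 integral_0^1 (-4*x - 2) dx dy = -4.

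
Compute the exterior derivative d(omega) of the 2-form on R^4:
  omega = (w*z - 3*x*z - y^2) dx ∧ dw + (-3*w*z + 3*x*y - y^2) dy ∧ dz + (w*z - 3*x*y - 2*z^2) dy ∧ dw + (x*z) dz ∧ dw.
d(omega) = (-y) dx ∧ dy ∧ dw + (-w + 3*x + z) dx ∧ dz ∧ dw + (3*y) dx ∧ dy ∧ dz + (-w + z) dy ∧ dz ∧ dw

For a 2-form omega = sum_{i<j} g_{ij} dx_i ∧ dx_j, the exterior derivative is
  d(omega) = sum_{i<j} d(g_{ij}) ∧ dx_i ∧ dx_j = sum_{i<j, k} (∂g_{ij}/∂x_k) dx_k ∧ dx_i ∧ dx_j.
Expand each term, using dx_k ∧ dx_i ∧ dx_j = sgn(permutation) dx_{(a)} ∧ dx_{(b)} ∧ dx_{(c)} with (a < b < c) sorted:
  d(w*z - 3*x*z - y^2) includes (∂/∂y)(w*z - 3*x*z - y^2) dy = (-2*y) dy, which multiplied by dx ∧ dw gives (2*y) dx ∧ dy ∧ dw
  d(w*z - 3*x*z - y^2) includes (∂/∂z)(w*z - 3*x*z - y^2) dz = (w - 3*x) dz, which multiplied by dx ∧ dw gives (-w + 3*x) dx ∧ dz ∧ dw
  d(-3*w*z + 3*x*y - y^2) includes (∂/∂x)(-3*w*z + 3*x*y - y^2) dx = (3*y) dx, which multiplied by dy ∧ dz gives (3*y) dx ∧ dy ∧ dz
  d(-3*w*z + 3*x*y - y^2) includes (∂/∂w)(-3*w*z + 3*x*y - y^2) dw = (-3*z) dw, which multiplied by dy ∧ dz gives (-3*z) dy ∧ dz ∧ dw
  d(w*z - 3*x*y - 2*z^2) includes (∂/∂x)(w*z - 3*x*y - 2*z^2) dx = (-3*y) dx, which multiplied by dy ∧ dw gives (-3*y) dx ∧ dy ∧ dw
  d(w*z - 3*x*y - 2*z^2) includes (∂/∂z)(w*z - 3*x*y - 2*z^2) dz = (w - 4*z) dz, which multiplied by dy ∧ dw gives (-w + 4*z) dy ∧ dz ∧ dw
  d(x*z) includes (∂/∂x)(x*z) dx = (z) dx, which multiplied by dz ∧ dw gives (z) dx ∧ dz ∧ dw
Collecting like 3-forms: d(omega) = (-y) dx ∧ dy ∧ dw + (-w + 3*x + z) dx ∧ dz ∧ dw + (3*y) dx ∧ dy ∧ dz + (-w + z) dy ∧ dz ∧ dw.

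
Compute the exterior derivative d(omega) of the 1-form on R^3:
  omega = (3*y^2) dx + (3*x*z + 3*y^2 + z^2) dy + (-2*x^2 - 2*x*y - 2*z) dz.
d(omega) = (-6*y + 3*z) dx ∧ dy + (-4*x - 2*y) dx ∧ dz + (-5*x - 2*z) dy ∧ dz

For a 1-form omega = sum_i f_i dx_i, the exterior derivative is
  d(omega) = sum_{i < j} (∂f_j/∂x_i - ∂f_i/∂x_j) dx_i ∧ dx_j.
  coefficient of dx ∧ dy: ∂f_2/∂x - ∂f_1/∂y = ∂(3*x*z + 3*y^2 + z^2)/∂x - ∂(3*y^2)/∂y = -6*y + 3*z
  coefficient of dx ∧ dz: ∂f_3/∂x - ∂f_1/∂z = ∂(-2*x^2 - 2*x*y - 2*z)/∂x - ∂(3*y^2)/∂z = -4*x - 2*y
  coefficient of dy ∧ dz: ∂f_3/∂y - ∂f_2/∂z = ∂(-2*x^2 - 2*x*y - 2*z)/∂y - ∂(3*x*z + 3*y^2 + z^2)/∂z = -5*x - 2*z
Assembling: d(omega) = (-6*y + 3*z) dx ∧ dy + (-4*x - 2*y) dx ∧ dz + (-5*x - 2*z) dy ∧ dz.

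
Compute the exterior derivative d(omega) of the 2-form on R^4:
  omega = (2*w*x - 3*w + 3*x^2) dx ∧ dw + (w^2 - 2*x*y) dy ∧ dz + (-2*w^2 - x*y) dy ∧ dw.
d(omega) = (-2*y) dx ∧ dy ∧ dz + (2*w) dy ∧ dz ∧ dw + (-y) dx ∧ dy ∧ dw

For a 2-form omega = sum_{i<j} g_{ij} dx_i ∧ dx_j, the exterior derivative is
  d(omega) = sum_{i<j} d(g_{ij}) ∧ dx_i ∧ dx_j = sum_{i<j, k} (∂g_{ij}/∂x_k) dx_k ∧ dx_i ∧ dx_j.
Expand each term, using dx_k ∧ dx_i ∧ dx_j = sgn(permutation) dx_{(a)} ∧ dx_{(b)} ∧ dx_{(c)} with (a < b < c) sorted:
  d(w^2 - 2*x*y) includes (∂/∂x)(w^2 - 2*x*y) dx = (-2*y) dx, which multiplied by dy ∧ dz gives (-2*y) dx ∧ dy ∧ dz
  d(w^2 - 2*x*y) includes (∂/∂w)(w^2 - 2*x*y) dw = (2*w) dw, which multiplied by dy ∧ dz gives (2*w) dy ∧ dz ∧ dw
  d(-2*w^2 - x*y) includes (∂/∂x)(-2*w^2 - x*y) dx = (-y) dx, which multiplied by dy ∧ dw gives (-y) dx ∧ dy ∧ dw
Collecting like 3-forms: d(omega) = (-2*y) dx ∧ dy ∧ dz + (2*w) dy ∧ dz ∧ dw + (-y) dx ∧ dy ∧ dw.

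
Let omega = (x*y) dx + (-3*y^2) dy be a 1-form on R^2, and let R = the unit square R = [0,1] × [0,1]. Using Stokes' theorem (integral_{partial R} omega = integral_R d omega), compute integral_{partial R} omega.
integral_(partial R) omega = -1/2

Stokes: integral_partial_R omega = integral_R d omega with d omega = (∂Q/∂x - ∂P/∂y) dx ∧ dy.
  ∂Q/∂x = 0
  ∂P/∂y = x
  integrand = ∂Q/∂x - ∂P/∂y = -x.
Integrating over R: integral_0^1 integral_0^1 (-x) dx dy = -1/2.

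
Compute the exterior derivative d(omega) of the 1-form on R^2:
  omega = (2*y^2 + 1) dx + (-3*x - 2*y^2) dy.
d(omega) = (-4*y - 3) dx ∧ dy

For a 1-form omega = sum_i f_i dx_i, the exterior derivative is
  d(omega) = sum_{i < j} (∂f_j/∂x_i - ∂f_i/∂x_j) dx_i ∧ dx_j.
  coefficient of dx ∧ dy: ∂f_2/∂x - ∂f_1/∂y = ∂(-3*x - 2*y^2)/∂x - ∂(2*y^2 + 1)/∂y = -4*y - 3
Assembling: d(omega) = (-4*y - 3) dx ∧ dy.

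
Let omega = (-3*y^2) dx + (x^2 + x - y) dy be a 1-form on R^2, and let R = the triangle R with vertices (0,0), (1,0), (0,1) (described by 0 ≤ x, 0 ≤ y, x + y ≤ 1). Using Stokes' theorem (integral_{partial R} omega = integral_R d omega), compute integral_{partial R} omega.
integral_(partial R) omega = 11/6

Stokes: integral_partial_R omega = integral_R d omega with d omega = (∂Q/∂x - ∂P/∂y) dx ∧ dy.
  ∂Q/∂x = 2*x + 1
  ∂P/∂y = -6*y
  integrand = ∂Q/∂x - ∂P/∂y = 2*x + 6*y + 1.
Integrating over R: integral_0^1 integral_0^{1-x} (2*x + 6*y + 1) dy dx = 11/6.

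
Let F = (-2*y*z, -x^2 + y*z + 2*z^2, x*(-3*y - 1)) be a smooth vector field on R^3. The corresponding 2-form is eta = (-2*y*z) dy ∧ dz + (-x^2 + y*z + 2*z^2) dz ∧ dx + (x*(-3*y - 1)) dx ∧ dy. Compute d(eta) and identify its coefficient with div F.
d(eta) = (z) dx ∧ dy ∧ dz; div F = z

For a 2-form in R^3 of the form above, applying d gives a 3-form with coefficient ∂P/∂x + ∂Q/∂y + ∂R/∂z:
  ∂P/∂x = 0
  ∂Q/∂y = z
  ∂R/∂z = 0
Sum = z, which is exactly div F.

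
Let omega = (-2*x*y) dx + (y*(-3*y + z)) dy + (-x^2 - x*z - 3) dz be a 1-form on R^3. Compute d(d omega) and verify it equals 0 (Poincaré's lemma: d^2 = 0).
d(d omega) = 0

Step 1: d omega = sum_{i<j} (∂f_j/∂x_i - ∂f_i/∂x_j) dx_i ∧ dx_j:
  coeff of dx ∧ dy: 2*x
  coeff of dx ∧ dz: -2*x - z
  coeff of dy ∧ dz: -y
Step 2: Apply d again to each 2-form coefficient. The only possible 3-form in R^3 is dx ∧ dy ∧ dz, with coefficient
  ∂(coeff of dy∧dz)/∂x - ∂(coeff of dx∧dz)/∂y + ∂(coeff of dx∧dy)/∂z
  = ∂/∂x (-y) - ∂/∂y (-2*x - z) + ∂/∂z (2*x).
Each of these terms simplifies to sums of mixed partials that cancel in pairs. The result is 0 (by equality of mixed partials for smooth functions — Schwarz / Clairaut).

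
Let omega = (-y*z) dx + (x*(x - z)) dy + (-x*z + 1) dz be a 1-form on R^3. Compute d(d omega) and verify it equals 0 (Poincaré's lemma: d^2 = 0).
d(d omega) = 0

Step 1: d omega = sum_{i<j} (∂f_j/∂x_i - ∂f_i/∂x_j) dx_i ∧ dx_j:
  coeff of dx ∧ dy: 2*x
  coeff of dx ∧ dz: y - z
  coeff of dy ∧ dz: x
Step 2: Apply d again to each 2-form coefficient. The only possible 3-form in R^3 is dx ∧ dy ∧ dz, with coefficient
  ∂(coeff of dy∧dz)/∂x - ∂(coeff of dx∧dz)/∂y + ∂(coeff of dx∧dy)/∂z
  = ∂/∂x (x) - ∂/∂y (y - z) + ∂/∂z (2*x).
Each of these terms simplifies to sums of mixed partials that cancel in pairs. The result is 0 (by equality of mixed partials for smooth functions — Schwarz / Clairaut).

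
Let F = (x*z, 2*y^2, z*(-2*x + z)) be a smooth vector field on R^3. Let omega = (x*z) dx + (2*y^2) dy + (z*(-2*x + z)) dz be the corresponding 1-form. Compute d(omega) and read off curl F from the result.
d(omega) = (0) dy ∧ dz + (x + 2*z) dz ∧ dx + (0) dx ∧ dy; curl F = (0, x + 2*z, 0)

d omega = sum_{i<j} (∂f_j/∂x_i - ∂f_i/∂x_j) dx_i ∧ dx_j. Under the identification (dy ∧ dz, dz ∧ dx, dx ∧ dy) ↔ (e_x, e_y, e_z), the coefficients are exactly the components of curl F. Compute:
  ∂R/∂y - ∂Q/∂z = (0) - (0) = 0
  ∂P/∂z - ∂R/∂x = (x) - (-2*z) = x + 2*z
  ∂Q/∂x - ∂P/∂y = (0) - (0) = 0.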